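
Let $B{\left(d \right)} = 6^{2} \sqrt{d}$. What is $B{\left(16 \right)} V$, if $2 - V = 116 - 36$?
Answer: $-11232$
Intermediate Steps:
$V = -78$ ($V = 2 - \left(116 - 36\right) = 2 - 80 = -78$)
$B{\left(d \right)} = 36 \sqrt{d}$
$B{\left(16 \right)} V = 36 \sqrt{16} \left(-78\right) = 36 \cdot 4 \left(-78\right) = 144 \left(-78\right) = -11232$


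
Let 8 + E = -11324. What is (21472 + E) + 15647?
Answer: 25787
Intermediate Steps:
E = -11332 (E = -8 - 11324 = -11332)
(21472 + E) + 15647 = (21472 - 11332) + 15647 = 10140 + 15647 = 25787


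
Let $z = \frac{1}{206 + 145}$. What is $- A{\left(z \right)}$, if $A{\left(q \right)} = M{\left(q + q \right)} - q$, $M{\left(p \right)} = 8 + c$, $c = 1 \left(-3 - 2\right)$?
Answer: $- \frac{1052}{351} \approx -2.9972$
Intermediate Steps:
$c = -5$ ($c = 1 \left(-5\right) = -5$)
$M{\left(p \right)} = 3$ ($M{\left(p \right)} = 8 - 5 = 3$)
$z = \frac{1}{351} \approx 0.002849$
$A{\left(q \right)} = 3 - q$
$- A{\left(z \right)} = - (3 - \frac{1}{351}) = \left(-1\right) \frac{1052}{351} = - \frac{1052}{351}$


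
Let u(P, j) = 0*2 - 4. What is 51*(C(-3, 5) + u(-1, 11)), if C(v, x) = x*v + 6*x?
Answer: 561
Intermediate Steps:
C(v, x) = 6*x + v*x (C(v, x) = v*x + 6*x = 6*x + v*x)
u(P, j) = -4 (u(P, j) = 0 - 4 = -4)
51*(C(-3, 5) + u(-1, 11)) = 51*(5*(6 - 3) - 4) = 51*(5*3 - 4) = 51*(15 - 4) = 51*11 = 561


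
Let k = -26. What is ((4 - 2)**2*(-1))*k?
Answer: 104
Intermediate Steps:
((4 - 2)**2*(-1))*k = ((4 - 2)**2*(-1))*(-26) = (2**2*(-1))*(-26) = (4*(-1))*(-26) = -4*(-26) = 104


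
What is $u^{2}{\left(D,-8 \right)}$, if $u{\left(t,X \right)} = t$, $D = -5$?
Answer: $25$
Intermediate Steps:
$u^{2}{\left(D,-8 \right)} = \left(-5\right)^{2} = 25$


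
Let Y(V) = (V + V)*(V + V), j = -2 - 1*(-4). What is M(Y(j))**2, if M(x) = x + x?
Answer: 1024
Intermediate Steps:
j = 2 (j = -2 + 4 = 2)
Y(V) = 4*V**2 (Y(V) = (2*V)*(2*V) = 4*V**2)
M(x) = 2*x
M(Y(j))**2 = (2*(4*2**2))**2 = (2*(4*4))**2 = (2*16)**2 = 32**2 = 1024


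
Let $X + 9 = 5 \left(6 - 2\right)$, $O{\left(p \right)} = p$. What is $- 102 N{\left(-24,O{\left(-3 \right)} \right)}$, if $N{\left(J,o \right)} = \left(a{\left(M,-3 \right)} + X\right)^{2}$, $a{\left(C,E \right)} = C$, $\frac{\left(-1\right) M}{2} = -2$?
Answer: $-22950$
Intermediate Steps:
$M = 4$ ($M = \left(-2\right) \left(-2\right) = 4$)
$X = 11$ ($X = -9 + 5 \left(6 - 2\right) = -9 + 5 \cdot 4 = -9 + 20 = 11$)
$N{\left(J,o \right)} = 225$ ($N{\left(J,o \right)} = \left(4 + 11\right)^{2} = 15^{2} = 225$)
$- 102 N{\left(-24,O{\left(-3 \right)} \right)} = \left(-102\right) 225 = -22950$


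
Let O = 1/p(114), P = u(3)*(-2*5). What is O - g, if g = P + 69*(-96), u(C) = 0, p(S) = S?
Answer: 755137/114 ≈ 6624.0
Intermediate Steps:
P = 0 (P = 0*(-2*5) = 0*(-10) = 0)
O = 1/114 ≈ 0.0087719
g = -6624 (g = 0 + 69*(-96) = 0 - 6624 = -6624)
O - g = 1/114 - 1*(-6624) = 1/114 + 6624 = 755137/114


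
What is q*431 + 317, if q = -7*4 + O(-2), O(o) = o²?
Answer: -10027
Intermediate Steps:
q = -24 (q = -7*4 + (-2)² = -28 + 4 = -24)
q*431 + 317 = -24*431 + 317 = -10344 + 317 = -10027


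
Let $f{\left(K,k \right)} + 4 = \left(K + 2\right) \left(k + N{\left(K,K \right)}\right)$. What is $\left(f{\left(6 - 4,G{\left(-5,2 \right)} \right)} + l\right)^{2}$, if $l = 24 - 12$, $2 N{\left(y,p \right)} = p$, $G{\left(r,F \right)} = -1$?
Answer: $64$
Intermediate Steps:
$N{\left(y,p \right)} = \frac{p}{2}$
$f{\left(K,k \right)} = -4 + \left(2 + K\right) \left(k + \frac{K}{2}\right)$ ($f{\left(K,k \right)} = -4 + \left(K + 2\right) \left(k + \frac{K}{2}\right) = -4 + \left(2 + K\right) \left(k + \frac{K}{2}\right)$)
$l = 12$ ($l = 24 - 12 = 12$)
$\left(f{\left(6 - 4,G{\left(-5,2 \right)} \right)} + l\right)^{2} = \left(\left(-4 + \left(6 - 4\right) + \frac{\left(6 - 4\right)^{2}}{2} + 2 \left(-1\right) + \left(6 - 4\right) \left(-1\right)\right) + 12\right)^{2} = \left(\left(-4 + 2 + \frac{2^{2}}{2} - 2 + 2 \left(-1\right)\right) + 12\right)^{2} = \left(\left(-4 + 2 + \frac{1}{2} \cdot 4 - 2 - 2\right) + 12\right)^{2} = \left(\left(-4 + 2 + 2 - 2 - 2\right) + 12\right)^{2} = \left(-4 + 12\right)^{2} = 8^{2} = 64$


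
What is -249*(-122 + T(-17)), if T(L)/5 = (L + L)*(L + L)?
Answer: -1408842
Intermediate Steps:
T(L) = 20*L² (T(L) = 5*((L + L)*(L + L)) = 5*((2*L)*(2*L)) = 5*(4*L²) = 20*L²)
-249*(-122 + T(-17)) = -249*(-122 + 20*(-17)²) = -249*(-122 + 20*289) = -249*(-122 + 5780) = -249*5658 = -1408842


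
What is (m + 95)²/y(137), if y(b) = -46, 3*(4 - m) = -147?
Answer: -10952/23 ≈ -476.17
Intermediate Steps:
m = 53 (m = 4 - ⅓*(-147) = 4 + 49 = 53)
(m + 95)²/y(137) = (53 + 95)²/(-46) = 148²*(-1/46) = 21904*(-1/46) = -10952/23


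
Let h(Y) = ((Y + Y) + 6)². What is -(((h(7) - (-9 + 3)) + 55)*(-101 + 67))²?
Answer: -245674276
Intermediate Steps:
h(Y) = (6 + 2*Y)² (h(Y) = (2*Y + 6)² = (6 + 2*Y)²)
-(((h(7) - (-9 + 3)) + 55)*(-101 + 67))² = -(((4*(3 + 7)² - (-9 + 3)) + 55)*(-101 + 67))² = -(((4*10² - 1*(-6)) + 55)*(-34))² = -(((4*100 + 6) + 55)*(-34))² = -(((400 + 6) + 55)*(-34))² = -((406 + 55)*(-34))² = -(461*(-34))² = -1*(-15674)² = -1*245674276 = -245674276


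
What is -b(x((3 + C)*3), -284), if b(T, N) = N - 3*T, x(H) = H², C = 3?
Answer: 1256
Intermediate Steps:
-b(x((3 + C)*3), -284) = -(-284 - 3*9*(3 + 3)²) = -(-284 - 3*(6*3)²) = -(-284 - 3*18²) = -(-284 - 3*324) = -(-284 - 972) = -1*(-1256) = 1256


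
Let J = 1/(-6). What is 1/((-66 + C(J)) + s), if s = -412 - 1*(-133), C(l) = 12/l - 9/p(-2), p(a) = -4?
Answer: -4/1659 ≈ -0.0024111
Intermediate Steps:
J = -1/6 ≈ -0.16667
C(l) = 9/4 + 12/l (C(l) = 12/l - 9/(-4) = 12/l - 9*(-1/4) = 12/l + 9/4 = 9/4 + 12/l)
s = -279 (s = -412 + 133 = -279)
1/((-66 + C(J)) + s) = 1/((-66 + (9/4 + 12/(-1/6))) - 279) = 1/((-66 + (9/4 + 12*(-6))) - 279) = 1/((-66 + (9/4 - 72)) - 279) = 1/((-66 - 279/4) - 279) = 1/(-543/4 - 279) = 1/(-1659/4) = -4/1659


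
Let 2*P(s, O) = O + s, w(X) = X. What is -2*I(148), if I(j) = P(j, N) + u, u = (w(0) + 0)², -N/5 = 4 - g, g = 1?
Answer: -133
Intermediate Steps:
N = -15 (N = -5*(4 - 1*1) = -5*(4 - 1) = -5*3 = -15)
u = 0 (u = (0 + 0)² = 0² = 0)
P(s, O) = O/2 + s/2 (P(s, O) = (O + s)/2 = O/2 + s/2)
I(j) = -15/2 + j/2 (I(j) = ((½)*(-15) + j/2) + 0 = (-15/2 + j/2) + 0 = -15/2 + j/2)
-2*I(148) = -2*(-15/2 + (½)*148) = -2*(-15/2 + 74) = -2*133/2 = -133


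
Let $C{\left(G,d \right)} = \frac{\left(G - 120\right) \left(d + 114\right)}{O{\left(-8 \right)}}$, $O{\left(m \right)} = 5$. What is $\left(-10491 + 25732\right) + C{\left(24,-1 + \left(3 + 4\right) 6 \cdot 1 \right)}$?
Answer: $12265$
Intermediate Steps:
$C{\left(G,d \right)} = \frac{\left(-120 + G\right) \left(114 + d\right)}{5}$ ($C{\left(G,d \right)} = \frac{\left(G - 120\right) \left(d + 114\right)}{5} = \left(-120 + G\right) \left(114 + d\right) \frac{1}{5} = \frac{\left(-120 + G\right) \left(114 + d\right)}{5}$)
$\left(-10491 + 25732\right) + C{\left(24,-1 + \left(3 + 4\right) 6 \cdot 1 \right)} = \left(-10491 + 25732\right) + \left(-2736 - 24 \left(-1 + \left(3 + 4\right) 6 \cdot 1\right) + \frac{114}{5} \cdot 24 + \frac{1}{5} \cdot 24 \left(-1 + \left(3 + 4\right) 6 \cdot 1\right)\right) = 15241 + \left(-2736 - 24 \left(-1 + 7 \cdot 6 \cdot 1\right) + \frac{2736}{5} + \frac{1}{5} \cdot 24 \left(-1 + 7 \cdot 6 \cdot 1\right)\right) = 15241 + \left(-2736 - 24 \left(-1 + 42 \cdot 1\right) + \frac{2736}{5} + \frac{1}{5} \cdot 24 \left(-1 + 42 \cdot 1\right)\right) = 15241 + \left(-2736 - 24 \left(-1 + 42\right) + \frac{2736}{5} + \frac{1}{5} \cdot 24 \left(-1 + 42\right)\right) = 15241 + \left(-2736 - 984 + \frac{2736}{5} + \frac{1}{5} \cdot 24 \cdot 41\right) = 15241 + \left(-2736 - 984 + \frac{2736}{5} + \frac{984}{5}\right) = 15241 - 2976 = 12265$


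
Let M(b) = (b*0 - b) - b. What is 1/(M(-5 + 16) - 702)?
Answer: -1/724 ≈ -0.0013812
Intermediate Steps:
M(b) = -2*b (M(b) = (0 - b) - b = -b - b = -2*b)
1/(M(-5 + 16) - 702) = 1/(-2*(-5 + 16) - 702) = 1/(-2*11 - 702) = 1/(-22 - 702) = 1/(-724) = -1/724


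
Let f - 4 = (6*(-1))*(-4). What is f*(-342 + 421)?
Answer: 2212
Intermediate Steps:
f = 28 (f = 4 + (6*(-1))*(-4) = 4 - 6*(-4) = 4 + 24 = 28)
f*(-342 + 421) = 28*(-342 + 421) = 28*79 = 2212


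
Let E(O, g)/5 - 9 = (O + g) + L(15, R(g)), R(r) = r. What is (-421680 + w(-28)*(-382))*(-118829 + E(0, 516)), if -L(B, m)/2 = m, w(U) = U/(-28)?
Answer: 51223132568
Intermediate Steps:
w(U) = -U/28 (w(U) = U*(-1/28) = -U/28)
L(B, m) = -2*m
E(O, g) = 45 - 5*g + 5*O (E(O, g) = 45 + 5*((O + g) - 2*g) = 45 + 5*(O - g) = 45 + (-5*g + 5*O) = 45 - 5*g + 5*O)
(-421680 + w(-28)*(-382))*(-118829 + E(0, 516)) = (-421680 - 1/28*(-28)*(-382))*(-118829 + (45 - 5*516 + 5*0)) = (-421680 + 1*(-382))*(-118829 + (45 - 2580 + 0)) = (-421680 - 382)*(-118829 - 2535) = -422062*(-121364) = 51223132568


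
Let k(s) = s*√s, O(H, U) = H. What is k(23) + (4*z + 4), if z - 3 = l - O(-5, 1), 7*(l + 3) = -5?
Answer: 148/7 + 23*√23 ≈ 131.45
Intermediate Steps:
l = -26/7 (l = -3 + (⅐)*(-5) = -3 - 5/7 = -26/7 ≈ -3.7143)
k(s) = s^(3/2)
z = 30/7 (z = 3 + (-26/7 - 1*(-5)) = 3 + (-26/7 + 5) = 3 + 9/7 = 30/7 ≈ 4.2857)
k(23) + (4*z + 4) = 23^(3/2) + (4*(30/7) + 4) = 23*√23 + (120/7 + 4) = 23*√23 + 148/7 = 148/7 + 23*√23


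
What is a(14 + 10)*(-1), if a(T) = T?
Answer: -24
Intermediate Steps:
a(14 + 10)*(-1) = (14 + 10)*(-1) = 24*(-1) = -24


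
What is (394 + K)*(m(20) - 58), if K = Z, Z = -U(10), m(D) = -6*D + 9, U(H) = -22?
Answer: -70304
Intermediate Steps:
m(D) = 9 - 6*D
Z = 22 (Z = -1*(-22) = 22)
K = 22
(394 + K)*(m(20) - 58) = (394 + 22)*((9 - 6*20) - 58) = 416*((9 - 120) - 58) = 416*(-111 - 58) = 416*(-169) = -70304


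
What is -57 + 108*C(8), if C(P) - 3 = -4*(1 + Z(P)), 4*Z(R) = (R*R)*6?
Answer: -41637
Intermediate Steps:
Z(R) = 3*R**2/2 (Z(R) = ((R*R)*6)/4 = (R**2*6)/4 = (6*R**2)/4 = 3*R**2/2)
C(P) = -1 - 6*P**2 (C(P) = 3 - 4*(1 + 3*P**2/2) = 3 + (-4 - 6*P**2) = -1 - 6*P**2)
-57 + 108*C(8) = -57 + 108*(-1 - 6*8**2) = -57 + 108*(-1 - 6*64) = -57 + 108*(-1 - 384) = -57 + 108*(-385) = -57 - 41580 = -41637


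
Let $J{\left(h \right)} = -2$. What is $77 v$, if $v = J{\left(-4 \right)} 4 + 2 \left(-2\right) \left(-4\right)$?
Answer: $616$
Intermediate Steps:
$v = 8$ ($v = \left(-2\right) 4 + 2 \left(-2\right) \left(-4\right) = -8 - -16 = -8 + 16 = 8$)
$77 v = 77 \cdot 8 = 616$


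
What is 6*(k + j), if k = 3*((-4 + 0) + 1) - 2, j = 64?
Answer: 318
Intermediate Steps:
k = -11 (k = 3*(-4 + 1) - 2 = 3*(-3) - 2 = -9 - 2 = -11)
6*(k + j) = 6*(-11 + 64) = 6*53 = 318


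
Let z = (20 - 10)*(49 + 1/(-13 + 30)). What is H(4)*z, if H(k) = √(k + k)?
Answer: 16680*√2/17 ≈ 1387.6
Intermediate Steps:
H(k) = √2*√k (H(k) = √(2*k) = √2*√k)
z = 8340/17 (z = 10*(49 + 1/17) = 10*(834/17) = 8340/17 ≈ 490.59)
H(4)*z = (√2*√4)*(8340/17) = (√2*2)*(8340/17) = (2*√2)*(8340/17) = 16680*√2/17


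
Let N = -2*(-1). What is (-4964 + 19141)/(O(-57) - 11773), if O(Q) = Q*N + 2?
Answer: -14177/11885 ≈ -1.1928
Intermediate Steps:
N = 2
O(Q) = 2 + 2*Q (O(Q) = Q*2 + 2 = 2*Q + 2 = 2 + 2*Q)
(-4964 + 19141)/(O(-57) - 11773) = (-4964 + 19141)/((2 + 2*(-57)) - 11773) = 14177/((2 - 114) - 11773) = 14177/(-112 - 11773) = 14177/(-11885) = 14177*(-1/11885) = -14177/11885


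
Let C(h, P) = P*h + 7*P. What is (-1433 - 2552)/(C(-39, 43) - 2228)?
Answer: 3985/3604 ≈ 1.1057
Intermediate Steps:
C(h, P) = 7*P + P*h
(-1433 - 2552)/(C(-39, 43) - 2228) = (-1433 - 2552)/(43*(7 - 39) - 2228) = -3985/(43*(-32) - 2228) = -3985/(-1376 - 2228) = -3985/(-3604) = -3985*(-1/3604) = 3985/3604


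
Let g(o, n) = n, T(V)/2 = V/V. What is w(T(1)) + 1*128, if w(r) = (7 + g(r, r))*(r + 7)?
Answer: 209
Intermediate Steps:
T(V) = 2 (T(V) = 2*(V/V) = 2*1 = 2)
w(r) = (7 + r)² (w(r) = (7 + r)*(r + 7) = (7 + r)*(7 + r) = (7 + r)²)
w(T(1)) + 1*128 = (49 + 2² + 14*2) + 1*128 = (49 + 4 + 28) + 128 = 81 + 128 = 209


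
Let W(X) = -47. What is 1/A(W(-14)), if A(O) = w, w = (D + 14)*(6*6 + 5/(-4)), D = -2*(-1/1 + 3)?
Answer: 2/695 ≈ 0.0028777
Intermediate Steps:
D = -4 (D = -2*(-1*1 + 3) = -2*(-1 + 3) = -2*2 = -4)
w = 695/2 (w = (-4 + 14)*(6*6 + 5/(-4)) = 10*(36 + 5*(-¼)) = 10*(36 - 5/4) = 10*(139/4) = 695/2 ≈ 347.50)
A(O) = 695/2
1/A(W(-14)) = 1/(695/2) = 2/695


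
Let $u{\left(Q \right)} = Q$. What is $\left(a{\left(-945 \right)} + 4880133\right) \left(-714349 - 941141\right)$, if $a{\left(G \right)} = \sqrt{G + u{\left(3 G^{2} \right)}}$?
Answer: $-8079011380170 - 4966470 \sqrt{297570} \approx -8.0817 \cdot 10^{12}$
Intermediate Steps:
$a{\left(G \right)} = \sqrt{G + 3 G^{2}}$
$\left(a{\left(-945 \right)} + 4880133\right) \left(-714349 - 941141\right) = \left(\sqrt{- 945 \left(1 + 3 \left(-945\right)\right)} + 4880133\right) \left(-714349 - 941141\right) = \left(\sqrt{- 945 \left(1 - 2835\right)} + 4880133\right) \left(-1655490\right) = \left(\sqrt{\left(-945\right) \left(-2834\right)} + 4880133\right) \left(-1655490\right) = \left(\sqrt{2678130} + 4880133\right) \left(-1655490\right) = \left(3 \sqrt{297570} + 4880133\right) \left(-1655490\right) = \left(4880133 + 3 \sqrt{297570}\right) \left(-1655490\right) = -8079011380170 - 4966470 \sqrt{297570}$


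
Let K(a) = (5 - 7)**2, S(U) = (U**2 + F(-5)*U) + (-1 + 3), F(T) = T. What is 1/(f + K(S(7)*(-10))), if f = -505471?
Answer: -1/505467 ≈ -1.9784e-6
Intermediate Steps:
S(U) = 2 + U**2 - 5*U (S(U) = (U**2 - 5*U) + (-1 + 3) = (U**2 - 5*U) + 2 = 2 + U**2 - 5*U)
K(a) = 4 (K(a) = (-2)**2 = 4)
1/(f + K(S(7)*(-10))) = 1/(-505471 + 4) = 1/(-505467) = -1/505467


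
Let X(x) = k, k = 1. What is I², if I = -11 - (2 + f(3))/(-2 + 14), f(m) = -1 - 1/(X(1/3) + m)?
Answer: 31329/256 ≈ 122.38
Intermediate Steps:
X(x) = 1
f(m) = -1 - 1/(1 + m)
I = -177/16 (I = -11 - (2 + (-2 - 1*3)/(1 + 3))/(-2 + 14) = -11 - (2 + (-2 - 3)/4)/12 = -11 - (2 + (¼)*(-5))/12 = -11 - (2 - 5/4)/12 = -11 - 3/(4*12) = -11 - 1*1/16 = -11 - 1/16 = -177/16 ≈ -11.063)
I² = (-177/16)² = 31329/256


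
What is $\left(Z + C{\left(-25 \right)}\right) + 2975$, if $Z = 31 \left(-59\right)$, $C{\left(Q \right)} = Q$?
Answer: $1121$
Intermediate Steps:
$Z = -1829$
$\left(Z + C{\left(-25 \right)}\right) + 2975 = \left(-1829 - 25\right) + 2975 = -1854 + 2975 = 1121$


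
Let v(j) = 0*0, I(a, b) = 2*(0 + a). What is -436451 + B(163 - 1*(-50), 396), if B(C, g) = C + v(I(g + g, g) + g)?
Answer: -436238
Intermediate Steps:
I(a, b) = 2*a
v(j) = 0
B(C, g) = C (B(C, g) = C + 0 = C)
-436451 + B(163 - 1*(-50), 396) = -436451 + (163 - 1*(-50)) = -436451 + (163 + 50) = -436451 + 213 = -436238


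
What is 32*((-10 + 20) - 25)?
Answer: -480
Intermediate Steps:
32*((-10 + 20) - 25) = 32*(10 - 25) = 32*(-15) = -480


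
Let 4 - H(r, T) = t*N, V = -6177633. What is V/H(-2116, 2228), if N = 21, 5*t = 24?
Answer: 2808015/44 ≈ 63819.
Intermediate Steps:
t = 24/5 (t = (1/5)*24 = 24/5 ≈ 4.8000)
H(r, T) = -484/5 (H(r, T) = 4 - 24*21/5 = 4 - 1*504/5 = 4 - 504/5 = -484/5)
V/H(-2116, 2228) = -6177633/(-484/5) = -6177633*(-5/484) = 2808015/44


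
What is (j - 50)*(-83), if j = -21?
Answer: 5893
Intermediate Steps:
(j - 50)*(-83) = (-21 - 50)*(-83) = -71*(-83) = 5893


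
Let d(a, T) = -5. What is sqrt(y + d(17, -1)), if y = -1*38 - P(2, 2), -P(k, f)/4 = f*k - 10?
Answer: I*sqrt(67) ≈ 8.1853*I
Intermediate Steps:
P(k, f) = 40 - 4*f*k (P(k, f) = -4*(f*k - 10) = -4*(-10 + f*k) = 40 - 4*f*k)
y = -62 (y = -1*38 - (40 - 4*2*2) = -38 - (40 - 16) = -38 - 1*24 = -38 - 24 = -62)
sqrt(y + d(17, -1)) = sqrt(-62 - 5) = sqrt(-67) = I*sqrt(67)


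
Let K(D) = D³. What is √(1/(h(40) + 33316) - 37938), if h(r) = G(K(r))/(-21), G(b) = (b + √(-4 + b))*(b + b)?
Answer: √(-310761553209453 - 9712128000*√15999)/(2*√(2047825091 + 64000*√15999)) ≈ 194.78*I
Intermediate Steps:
G(b) = 2*b*(b + √(-4 + b)) (G(b) = (b + √(-4 + b))*(2*b) = 2*b*(b + √(-4 + b)))
h(r) = -2*r³*(r³ + √(-4 + r³))/21 (h(r) = (2*r³*(r³ + √(-4 + r³)))/(-21) = (2*r³*(r³ + √(-4 + r³)))*(-1/21) = -2*r³*(r³ + √(-4 + r³))/21)
√(1/(h(40) + 33316) - 37938) = √(1/((2/21)*40³*(-1*40³ - √(-4 + 40³)) + 33316) - 37938) = √(1/((2/21)*64000*(-1*64000 - √(-4 + 64000)) + 33316) - 37938) = √(1/((2/21)*64000*(-64000 - √63996) + 33316) - 37938) = √(1/((2/21)*64000*(-64000 - 2*√15999) + 33316) - 37938) = √(1/((-8192000000/21 - 256000*√15999/21) + 33316) - 37938) = √(1/(-8191300364/21 - 256000*√15999/21) - 37938) = √(-37938 + 1/(-8191300364/21 - 256000*√15999/21))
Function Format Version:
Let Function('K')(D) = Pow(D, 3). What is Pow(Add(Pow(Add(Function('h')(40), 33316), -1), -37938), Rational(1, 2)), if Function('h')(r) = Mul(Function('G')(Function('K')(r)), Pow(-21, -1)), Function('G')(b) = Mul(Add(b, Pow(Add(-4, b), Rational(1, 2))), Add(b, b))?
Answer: Mul(Rational(1, 2), Pow(Add(-310761553209453, Mul(-9712128000, Pow(15999, Rational(1, 2)))), Rational(1, 2)), Pow(Add(2047825091, Mul(64000, Pow(15999, Rational(1, 2)))), Rational(-1, 2))) ≈ Mul(194.78, I)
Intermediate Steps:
Function('G')(b) = Mul(2, b, Add(b, Pow(Add(-4, b), Rational(1, 2)))) (Function('G')(b) = Mul(Add(b, Pow(Add(-4, b), Rational(1, 2))), Mul(2, b)) = Mul(2, b, Add(b, Pow(Add(-4, b), Rational(1, 2)))))
Function('h')(r) = Mul(Rational(-2, 21), Pow(r, 3), Add(Pow(r, 3), Pow(Add(-4, Pow(r, 3)), Rational(1, 2)))) (Function('h')(r) = Mul(Mul(2, Pow(r, 3), Add(Pow(r, 3), Pow(Add(-4, Pow(r, 3)), Rational(1, 2)))), Pow(-21, -1)) = Mul(Mul(2, Pow(r, 3), Add(Pow(r, 3), Pow(Add(-4, Pow(r, 3)), Rational(1, 2)))), Rational(-1, 21)) = Mul(Rational(-2, 21), Pow(r, 3), Add(Pow(r, 3), Pow(Add(-4, Pow(r, 3)), Rational(1, 2)))))
Pow(Add(Pow(Add(Function('h')(40), 33316), -1), -37938), Rational(1, 2)) = Pow(Add(Pow(Add(Mul(Rational(2, 21), Pow(40, 3), Add(Mul(-1, Pow(40, 3)), Mul(-1, Pow(Add(-4, Pow(40, 3)), Rational(1, 2))))), 33316), -1), -37938), Rational(1, 2)) = Pow(Add(Pow(Add(Mul(Rational(2, 21), 64000, Add(Mul(-1, 64000), Mul(-1, Pow(Add(-4, 64000), Rational(1, 2))))), 33316), -1), -37938), Rational(1, 2)) = Pow(Add(Pow(Add(Mul(Rational(2, 21), 64000, Add(-64000, Mul(-1, Pow(63996, Rational(1, 2))))), 33316), -1), -37938), Rational(1, 2)) = Pow(Add(Pow(Add(Mul(Rational(2, 21), 64000, Add(-64000, Mul(-1, Mul(2, Pow(15999, Rational(1, 2)))))), 33316), -1), -37938), Rational(1, 2)) = Pow(Add(Pow(Add(Mul(Rational(2, 21), 64000, Add(-64000, Mul(-2, Pow(15999, Rational(1, 2))))), 33316), -1), -37938), Rational(1, 2)) = Pow(Add(Pow(Add(Add(Rational(-8192000000, 21), Mul(Rational(-256000, 21), Pow(15999, Rational(1, 2)))), 33316), -1), -37938), Rational(1, 2)) = Pow(Add(Pow(Add(Rational(-8191300364, 21), Mul(Rational(-256000, 21), Pow(15999, Rational(1, 2)))), -1), -37938), Rational(1, 2)) = Pow(Add(-37938, Pow(Add(Rational(-8191300364, 21), Mul(Rational(-256000, 21), Pow(15999, Rational(1, 2)))), -1)), Rational(1, 2))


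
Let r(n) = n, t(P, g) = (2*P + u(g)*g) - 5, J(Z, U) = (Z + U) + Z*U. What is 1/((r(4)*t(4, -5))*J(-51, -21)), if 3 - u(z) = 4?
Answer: 1/31968 ≈ 3.1281e-5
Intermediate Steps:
u(z) = -1 (u(z) = 3 - 1*4 = 3 - 4 = -1)
J(Z, U) = U + Z + U*Z (J(Z, U) = (U + Z) + U*Z = U + Z + U*Z)
t(P, g) = -5 - g + 2*P (t(P, g) = (2*P - g) - 5 = (-g + 2*P) - 5 = -5 - g + 2*P)
1/((r(4)*t(4, -5))*J(-51, -21)) = 1/((4*(-5 - 1*(-5) + 2*4))*(-21 - 51 - 21*(-51))) = 1/((4*(-5 + 5 + 8))*(-21 - 51 + 1071)) = 1/((4*8)*999) = 1/(32*999) = 1/31968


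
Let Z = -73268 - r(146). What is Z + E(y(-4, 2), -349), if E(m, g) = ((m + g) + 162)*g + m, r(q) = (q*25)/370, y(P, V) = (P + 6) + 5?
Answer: -386682/37 ≈ -10451.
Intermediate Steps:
y(P, V) = 11 + P (y(P, V) = (6 + P) + 5 = 11 + P)
r(q) = 5*q/74 (r(q) = (25*q)*(1/370) = 5*q/74)
E(m, g) = m + g*(162 + g + m) (E(m, g) = ((g + m) + 162)*g + m = (162 + g + m)*g + m = g*(162 + g + m) + m = m + g*(162 + g + m))
Z = -2711281/37 (Z = -73268 - 5*146/74 = -73268 - 1*365/37 = -73268 - 365/37 = -2711281/37 ≈ -73278.)
Z + E(y(-4, 2), -349) = -2711281/37 + ((11 - 4) + (-349)² + 162*(-349) - 349*(11 - 4)) = -2711281/37 + (7 + 121801 - 56538 - 349*7) = -2711281/37 + (7 + 121801 - 56538 - 2443) = -2711281/37 + 62827 = -386682/37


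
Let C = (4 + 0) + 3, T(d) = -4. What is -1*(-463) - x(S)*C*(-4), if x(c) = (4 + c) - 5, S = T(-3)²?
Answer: 883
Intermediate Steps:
C = 7 (C = 4 + 3 = 7)
S = 16 (S = (-4)² = 16)
x(c) = -1 + c
-1*(-463) - x(S)*C*(-4) = -1*(-463) - (-1 + 16)*7*(-4) = 463 - 15*7*(-4) = 463 - 105*(-4) = 463 - 1*(-420) = 463 + 420 = 883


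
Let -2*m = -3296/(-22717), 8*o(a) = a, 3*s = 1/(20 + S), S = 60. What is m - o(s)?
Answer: -3186877/43616640 ≈ -0.073066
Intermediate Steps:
s = 1/240 (s = 1/(3*(20 + 60)) = (1/3)/80 = (1/3)*(1/80) = 1/240 ≈ 0.0041667)
o(a) = a/8
m = -1648/22717 (m = -(-1648)/(-22717) = -(-1648)*(-1)/22717 = -1/2*3296/22717 = -1648/22717 ≈ -0.072545)
m - o(s) = -1648/22717 - 1/(8*240) = -1648/22717 - 1*1/1920 = -1648/22717 - 1/1920 = -3186877/43616640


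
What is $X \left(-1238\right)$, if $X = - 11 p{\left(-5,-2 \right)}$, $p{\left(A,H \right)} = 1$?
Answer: $13618$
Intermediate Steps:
$X = -11$ ($X = \left(-11\right) 1 = -11$)
$X \left(-1238\right) = \left(-11\right) \left(-1238\right) = 13618$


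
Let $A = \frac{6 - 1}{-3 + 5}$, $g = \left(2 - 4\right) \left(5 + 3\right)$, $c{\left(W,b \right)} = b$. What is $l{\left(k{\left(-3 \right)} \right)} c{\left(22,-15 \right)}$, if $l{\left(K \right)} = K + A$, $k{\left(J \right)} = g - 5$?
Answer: $\frac{555}{2} \approx 277.5$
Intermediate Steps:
$g = -16$ ($g = \left(-2\right) 8 = -16$)
$A = \frac{5}{2} \approx 2.5$
$k{\left(J \right)} = -21$ ($k{\left(J \right)} = -16 - 5 = -21$)
$l{\left(K \right)} = \frac{5}{2} + K$ ($l{\left(K \right)} = K + \frac{5}{2} = \frac{5}{2} + K$)
$l{\left(k{\left(-3 \right)} \right)} c{\left(22,-15 \right)} = \left(\frac{5}{2} - 21\right) \left(-15\right) = \left(- \frac{37}{2}\right) \left(-15\right) = \frac{555}{2}$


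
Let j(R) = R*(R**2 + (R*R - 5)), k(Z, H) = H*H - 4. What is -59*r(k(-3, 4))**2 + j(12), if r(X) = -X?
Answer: -5100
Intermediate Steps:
k(Z, H) = -4 + H**2 (k(Z, H) = H**2 - 4 = -4 + H**2)
j(R) = R*(-5 + 2*R**2) (j(R) = R*(R**2 + (R**2 - 5)) = R*(R**2 + (-5 + R**2)) = R*(-5 + 2*R**2))
-59*r(k(-3, 4))**2 + j(12) = -59*(-4 + 4**2)**2 + 12*(-5 + 2*12**2) = -59*(-4 + 16)**2 + 12*(-5 + 2*144) = -59*(-1*12)**2 + 12*(-5 + 288) = -59*(-12)**2 + 12*283 = -59*144 + 3396 = -8496 + 3396 = -5100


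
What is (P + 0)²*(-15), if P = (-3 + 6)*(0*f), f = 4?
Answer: 0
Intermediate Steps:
P = 0 (P = (-3 + 6)*(0*4) = 3*0 = 0)
(P + 0)²*(-15) = (0 + 0)²*(-15) = 0²*(-15) = 0*(-15) = 0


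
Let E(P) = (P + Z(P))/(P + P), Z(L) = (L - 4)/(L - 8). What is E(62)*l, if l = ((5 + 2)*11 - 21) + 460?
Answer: 73229/279 ≈ 262.47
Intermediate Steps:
Z(L) = (-4 + L)/(-8 + L)
E(P) = (P + (-4 + P)/(-8 + P))/(2*P) (E(P) = (P + (-4 + P)/(-8 + P))/(P + P) = (P + (-4 + P)/(-8 + P))/((2*P)) = (P + (-4 + P)/(-8 + P))*(1/(2*P)) = (P + (-4 + P)/(-8 + P))/(2*P))
l = 516 (l = (7*11 - 21) + 460 = (77 - 21) + 460 = 56 + 460 = 516)
E(62)*l = ((1/2)*(-4 + 62 + 62*(-8 + 62))/(62*(-8 + 62)))*516 = ((1/2)*(1/62)*(-4 + 62 + 62*54)/54)*516 = ((1/2)*(1/62)*(1/54)*(-4 + 62 + 3348))*516 = ((1/2)*(1/62)*(1/54)*3406)*516 = (1703/3348)*516 = 73229/279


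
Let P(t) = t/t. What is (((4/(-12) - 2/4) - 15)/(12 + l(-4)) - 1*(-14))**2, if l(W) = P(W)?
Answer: 994009/6084 ≈ 163.38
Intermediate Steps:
P(t) = 1
l(W) = 1
(((4/(-12) - 2/4) - 15)/(12 + l(-4)) - 1*(-14))**2 = (((4/(-12) - 2/4) - 15)/(12 + 1) - 1*(-14))**2 = (((4*(-1/12) - 2*1/4) - 15)/13 + 14)**2 = (((-1/3 - 1/2) - 15)*(1/13) + 14)**2 = ((-5/6 - 15)*(1/13) + 14)**2 = (-95/6*1/13 + 14)**2 = (-95/78 + 14)**2 = (997/78)**2 = 994009/6084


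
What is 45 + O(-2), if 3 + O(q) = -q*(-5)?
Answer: 32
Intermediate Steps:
O(q) = -3 + 5*q (O(q) = -3 - q*(-5) = -3 + 5*q)
45 + O(-2) = 45 + (-3 + 5*(-2)) = 45 + (-3 - 10) = 45 - 13 = 32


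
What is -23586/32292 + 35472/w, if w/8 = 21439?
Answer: -60412921/115384698 ≈ -0.52358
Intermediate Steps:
w = 171512 (w = 8*21439 = 171512)
-23586/32292 + 35472/w = -23586/32292 + 35472/171512 = -23586*1/32292 + 35472*(1/171512) = -3931/5382 + 4434/21439 = -60412921/115384698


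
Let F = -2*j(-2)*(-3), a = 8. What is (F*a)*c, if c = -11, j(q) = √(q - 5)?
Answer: -528*I*√7 ≈ -1397.0*I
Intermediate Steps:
j(q) = √(-5 + q)
F = 6*I*√7 (F = -2*√(-5 - 2)*(-3) = -2*I*√7*(-3) = 6*I*√7 ≈ 15.875*I)
(F*a)*c = ((6*I*√7)*8)*(-11) = (48*I*√7)*(-11) = -528*I*√7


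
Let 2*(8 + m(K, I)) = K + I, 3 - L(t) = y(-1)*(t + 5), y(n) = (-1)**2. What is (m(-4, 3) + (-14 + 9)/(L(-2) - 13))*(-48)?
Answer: 5064/13 ≈ 389.54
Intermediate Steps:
y(n) = 1
L(t) = -2 - t (L(t) = 3 - (t + 5) = 3 - (5 + t) = 3 + (-5 - t) = -2 - t)
m(K, I) = -8 + I/2 + K/2 (m(K, I) = -8 + (K + I)/2 = -8 + (I + K)/2 = -8 + (I/2 + K/2) = -8 + I/2 + K/2)
(m(-4, 3) + (-14 + 9)/(L(-2) - 13))*(-48) = ((-8 + (1/2)*3 + (1/2)*(-4)) + (-14 + 9)/((-2 - 1*(-2)) - 13))*(-48) = ((-8 + 3/2 - 2) - 5/((-2 + 2) - 13))*(-48) = (-17/2 - 5/(0 - 13))*(-48) = (-17/2 - 5/(-13))*(-48) = (-17/2 - 5*(-1/13))*(-48) = (-17/2 + 5/13)*(-48) = -211/26*(-48) = 5064/13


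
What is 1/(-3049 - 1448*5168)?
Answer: -1/23240496 ≈ -4.3028e-8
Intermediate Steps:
1/(-3049 - 1448*5168) = (1/5168)/(-4497) = -1/4497*1/5168 = -1/23240496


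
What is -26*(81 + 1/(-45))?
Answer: -94744/45 ≈ -2105.4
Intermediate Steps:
-26*(81 + 1/(-45)) = -26*(81 - 1/45) = -26*3644/45 = -94744/45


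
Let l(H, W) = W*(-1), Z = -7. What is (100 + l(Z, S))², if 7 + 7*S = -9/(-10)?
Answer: 49857721/4900 ≈ 10175.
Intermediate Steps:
S = -61/70 (S = -1 + (-9/(-10))/7 = -1 + (-9*(-⅒))/7 = -1 + (⅐)*(9/10) = -1 + 9/70 = -61/70 ≈ -0.87143)
l(H, W) = -W
(100 + l(Z, S))² = (100 - 1*(-61/70))² = (100 + 61/70)² = (7061/70)² = 49857721/4900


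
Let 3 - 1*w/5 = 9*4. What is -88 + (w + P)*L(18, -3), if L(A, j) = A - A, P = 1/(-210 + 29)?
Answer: -88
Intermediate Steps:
P = -1/181 (P = 1/(-181) = -1/181 ≈ -0.0055249)
L(A, j) = 0
w = -165 (w = 15 - 45*4 = 15 - 5*36 = 15 - 180 = -165)
-88 + (w + P)*L(18, -3) = -88 + (-165 - 1/181)*0 = -88 - 29866/181*0 = -88 + 0 = -88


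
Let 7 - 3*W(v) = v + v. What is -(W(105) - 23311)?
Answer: 70136/3 ≈ 23379.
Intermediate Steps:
W(v) = 7/3 - 2*v/3 (W(v) = 7/3 - (v + v)/3 = 7/3 - 2*v/3)
-(W(105) - 23311) = -((7/3 - ⅔*105) - 23311) = -((7/3 - 70) - 23311) = -(-203/3 - 23311) = -1*(-70136/3) = 70136/3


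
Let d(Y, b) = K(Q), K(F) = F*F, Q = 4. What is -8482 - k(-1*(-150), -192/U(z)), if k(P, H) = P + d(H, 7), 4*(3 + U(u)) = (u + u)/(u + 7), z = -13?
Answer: -8648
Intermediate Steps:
K(F) = F**2
U(u) = -3 + u/(2*(7 + u)) (U(u) = -3 + ((u + u)/(u + 7))/4 = -3 + ((2*u)/(7 + u))/4 = -3 + (2*u/(7 + u))/4 = -3 + u/(2*(7 + u)))
d(Y, b) = 16 (d(Y, b) = 4**2 = 16)
k(P, H) = 16 + P (k(P, H) = P + 16 = 16 + P)
-8482 - k(-1*(-150), -192/U(z)) = -8482 - (16 - 1*(-150)) = -8482 - (16 + 150) = -8482 - 1*166 = -8482 - 166 = -8648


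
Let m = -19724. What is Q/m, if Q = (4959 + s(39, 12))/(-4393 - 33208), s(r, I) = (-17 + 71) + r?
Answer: 1263/185410531 ≈ 6.8119e-6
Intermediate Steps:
s(r, I) = 54 + r
Q = -5052/37601 (Q = (4959 + (54 + 39))/(-4393 - 33208) = (4959 + 93)/(-37601) = 5052*(-1/37601) = -5052/37601 ≈ -0.13436)
Q/m = -5052/37601/(-19724) = -5052/37601*(-1/19724) = 1263/185410531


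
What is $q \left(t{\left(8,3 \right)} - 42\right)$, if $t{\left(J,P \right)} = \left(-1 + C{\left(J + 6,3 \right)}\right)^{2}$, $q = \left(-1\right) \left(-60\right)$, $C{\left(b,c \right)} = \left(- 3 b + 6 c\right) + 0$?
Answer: $34980$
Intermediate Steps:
$C{\left(b,c \right)} = - 3 b + 6 c$
$q = 60$
$t{\left(J,P \right)} = \left(-1 - 3 J\right)^{2}$ ($t{\left(J,P \right)} = \left(-1 - \left(-18 + 3 \left(J + 6\right)\right)\right)^{2} = \left(-1 - \left(-18 + 3 \left(6 + J\right)\right)\right)^{2} = \left(-1 + \left(\left(-18 - 3 J\right) + 18\right)\right)^{2} = \left(-1 - 3 J\right)^{2}$)
$q \left(t{\left(8,3 \right)} - 42\right) = 60 \left(\left(1 + 3 \cdot 8\right)^{2} - 42\right) = 60 \left(\left(1 + 24\right)^{2} - 42\right) = 60 \left(25^{2} - 42\right) = 60 \left(625 - 42\right) = 60 \cdot 583 = 34980$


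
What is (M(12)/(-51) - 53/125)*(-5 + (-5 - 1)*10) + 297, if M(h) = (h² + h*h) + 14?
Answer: 904564/1275 ≈ 709.46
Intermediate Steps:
M(h) = 14 + 2*h² (M(h) = (h² + h²) + 14 = 2*h² + 14 = 14 + 2*h²)
(M(12)/(-51) - 53/125)*(-5 + (-5 - 1)*10) + 297 = ((14 + 2*12²)/(-51) - 53/125)*(-5 + (-5 - 1)*10) + 297 = ((14 + 2*144)*(-1/51) - 53*1/125)*(-5 - 6*10) + 297 = ((14 + 288)*(-1/51) - 53/125)*(-5 - 60) + 297 = (302*(-1/51) - 53/125)*(-65) + 297 = (-302/51 - 53/125)*(-65) + 297 = -40453/6375*(-65) + 297 = 525889/1275 + 297 = 904564/1275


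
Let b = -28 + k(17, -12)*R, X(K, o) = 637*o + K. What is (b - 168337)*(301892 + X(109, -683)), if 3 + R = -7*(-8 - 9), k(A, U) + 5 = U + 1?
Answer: 22651308470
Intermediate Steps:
k(A, U) = -4 + U (k(A, U) = -5 + (U + 1) = -5 + (1 + U) = -4 + U)
X(K, o) = K + 637*o
R = 116 (R = -3 - 7*(-8 - 9) = -3 - 7*(-17) = -3 + 119 = 116)
b = -1884 (b = -28 + (-4 - 12)*116 = -28 - 16*116 = -28 - 1856 = -1884)
(b - 168337)*(301892 + X(109, -683)) = (-1884 - 168337)*(301892 + (109 + 637*(-683))) = -170221*(301892 + (109 - 435071)) = -170221*(301892 - 434962) = -170221*(-133070) = 22651308470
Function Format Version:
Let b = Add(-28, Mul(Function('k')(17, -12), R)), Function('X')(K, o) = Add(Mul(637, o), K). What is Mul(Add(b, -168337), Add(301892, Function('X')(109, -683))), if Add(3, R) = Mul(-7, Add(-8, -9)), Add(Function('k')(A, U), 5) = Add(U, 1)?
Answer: 22651308470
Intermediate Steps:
Function('k')(A, U) = Add(-4, U) (Function('k')(A, U) = Add(-5, Add(U, 1)) = Add(-5, Add(1, U)) = Add(-4, U))
Function('X')(K, o) = Add(K, Mul(637, o))
R = 116 (R = Add(-3, Mul(-7, Add(-8, -9))) = Add(-3, Mul(-7, -17)) = Add(-3, 119) = 116)
b = -1884 (b = Add(-28, Mul(Add(-4, -12), 116)) = Add(-28, Mul(-16, 116)) = Add(-28, -1856) = -1884)
Mul(Add(b, -168337), Add(301892, Function('X')(109, -683))) = Mul(Add(-1884, -168337), Add(301892, Add(109, Mul(637, -683)))) = Mul(-170221, Add(301892, Add(109, -435071))) = Mul(-170221, Add(301892, -434962)) = Mul(-170221, -133070) = 22651308470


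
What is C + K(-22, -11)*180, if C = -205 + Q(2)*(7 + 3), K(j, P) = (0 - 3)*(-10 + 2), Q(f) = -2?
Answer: 4095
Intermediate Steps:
K(j, P) = 24 (K(j, P) = -3*(-8) = 24)
C = -225 (C = -205 - 2*(7 + 3) = -205 - 2*10 = -205 - 20 = -225)
C + K(-22, -11)*180 = -225 + 24*180 = -225 + 4320 = 4095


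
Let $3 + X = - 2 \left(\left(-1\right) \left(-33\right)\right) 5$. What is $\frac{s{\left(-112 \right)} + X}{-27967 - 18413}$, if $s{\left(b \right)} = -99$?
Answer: $\frac{36}{3865} \approx 0.0093144$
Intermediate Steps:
$X = -333$ ($X = -3 + - 2 \left(\left(-1\right) \left(-33\right)\right) 5 = -3 + \left(-2\right) 33 \cdot 5 = -3 - 330 = -333$)
$\frac{s{\left(-112 \right)} + X}{-27967 - 18413} = \frac{-99 - 333}{-27967 - 18413} = - \frac{432}{-46380} = \left(-432\right) \left(- \frac{1}{46380}\right) = \frac{36}{3865}$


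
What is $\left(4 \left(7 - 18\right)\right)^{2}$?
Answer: $1936$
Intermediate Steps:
$\left(4 \left(7 - 18\right)\right)^{2} = \left(4 \left(-11\right)\right)^{2} = \left(-44\right)^{2} = 1936$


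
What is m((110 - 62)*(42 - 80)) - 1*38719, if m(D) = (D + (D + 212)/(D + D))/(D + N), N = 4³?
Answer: -12429395639/321024 ≈ -38718.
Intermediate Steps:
N = 64
m(D) = (D + (212 + D)/(2*D))/(64 + D) (m(D) = (D + (D + 212)/(D + D))/(D + 64) = (D + (212 + D)/((2*D)))/(64 + D) = (D + (212 + D)*(1/(2*D)))/(64 + D) = (D + (212 + D)/(2*D))/(64 + D))
m((110 - 62)*(42 - 80)) - 1*38719 = (106 + ((110 - 62)*(42 - 80))² + ((110 - 62)*(42 - 80))/2)/((((110 - 62)*(42 - 80)))*(64 + (110 - 62)*(42 - 80))) - 1*38719 = (106 + (48*(-38))² + (48*(-38))/2)/(((48*(-38)))*(64 + 48*(-38))) - 38719 = (106 + (-1824)² + (½)*(-1824))/((-1824)*(64 - 1824)) - 38719 = -1/1824*(106 + 3326976 - 912)/(-1760) - 38719 = -1/1824*(-1/1760)*3326170 - 38719 = 332617/321024 - 38719 = -12429395639/321024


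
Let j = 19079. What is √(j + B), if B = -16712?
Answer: 3*√263 ≈ 48.652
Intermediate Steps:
√(j + B) = √(19079 - 16712) = √2367 = 3*√263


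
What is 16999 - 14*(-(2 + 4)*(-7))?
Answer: 16411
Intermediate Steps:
16999 - 14*(-(2 + 4)*(-7)) = 16999 - 14*(-6*(-7)) = 16999 - 14*(-1*(-42)) = 16999 - 14*42 = 16999 - 1*588 = 16999 - 588 = 16411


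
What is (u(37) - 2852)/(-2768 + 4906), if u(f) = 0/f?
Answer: -1426/1069 ≈ -1.3340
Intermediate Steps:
u(f) = 0
(u(37) - 2852)/(-2768 + 4906) = (0 - 2852)/(-2768 + 4906) = -2852/2138 = -2852*1/2138 = -1426/1069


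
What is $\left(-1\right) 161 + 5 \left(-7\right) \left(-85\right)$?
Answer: $2814$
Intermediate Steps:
$\left(-1\right) 161 + 5 \left(-7\right) \left(-85\right) = -161 - -2975 = -161 + 2975 = 2814$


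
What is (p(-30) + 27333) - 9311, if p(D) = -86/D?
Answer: 270373/15 ≈ 18025.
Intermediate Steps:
(p(-30) + 27333) - 9311 = (-86/(-30) + 27333) - 9311 = (-86*(-1/30) + 27333) - 9311 = (43/15 + 27333) - 9311 = 410038/15 - 9311 = 270373/15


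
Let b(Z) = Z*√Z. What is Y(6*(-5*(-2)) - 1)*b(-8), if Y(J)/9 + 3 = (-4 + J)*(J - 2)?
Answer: -451008*I*√2 ≈ -6.3782e+5*I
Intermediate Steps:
Y(J) = -27 + 9*(-4 + J)*(-2 + J) (Y(J) = -27 + 9*((-4 + J)*(J - 2)) = -27 + 9*((-4 + J)*(-2 + J)) = -27 + 9*(-4 + J)*(-2 + J))
b(Z) = Z^(3/2)
Y(6*(-5*(-2)) - 1)*b(-8) = (45 - 54*(6*(-5*(-2)) - 1) + 9*(6*(-5*(-2)) - 1)²)*(-8)^(3/2) = (45 - 54*(6*10 - 1) + 9*(6*10 - 1)²)*(-16*I*√2) = (45 - 54*(60 - 1) + 9*(60 - 1)²)*(-16*I*√2) = (45 - 54*59 + 9*59²)*(-16*I*√2) = (45 - 3186 + 9*3481)*(-16*I*√2) = (45 - 3186 + 31329)*(-16*I*√2) = 28188*(-16*I*√2) = -451008*I*√2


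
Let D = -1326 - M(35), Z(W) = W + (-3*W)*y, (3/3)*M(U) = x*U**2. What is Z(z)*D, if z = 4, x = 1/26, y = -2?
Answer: -499814/13 ≈ -38447.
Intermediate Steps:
x = 1/26 ≈ 0.038462
M(U) = U**2/26
Z(W) = 7*W (Z(W) = W - 3*W*(-2) = W + 6*W = 7*W)
D = -35701/26 (D = -1326 - 35**2/26 = -1326 - 1225/26 = -35701/26 ≈ -1373.1)
Z(z)*D = (7*4)*(-35701/26) = 28*(-35701/26) = -499814/13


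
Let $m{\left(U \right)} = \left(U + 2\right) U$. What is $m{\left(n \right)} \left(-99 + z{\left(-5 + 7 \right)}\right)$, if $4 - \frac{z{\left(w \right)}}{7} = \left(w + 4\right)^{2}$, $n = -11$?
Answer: $-31977$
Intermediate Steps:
$m{\left(U \right)} = U \left(2 + U\right)$ ($m{\left(U \right)} = \left(2 + U\right) U = U \left(2 + U\right)$)
$z{\left(w \right)} = 28 - 7 \left(4 + w\right)^{2}$ ($z{\left(w \right)} = 28 - 7 \left(w + 4\right)^{2} = 28 - 7 \left(4 + w\right)^{2}$)
$m{\left(n \right)} \left(-99 + z{\left(-5 + 7 \right)}\right) = - 11 \left(2 - 11\right) \left(-99 + \left(28 - 7 \left(4 + \left(-5 + 7\right)\right)^{2}\right)\right) = \left(-11\right) \left(-9\right) \left(-99 + \left(28 - 7 \left(4 + 2\right)^{2}\right)\right) = 99 \left(-99 + \left(28 - 7 \cdot 6^{2}\right)\right) = 99 \left(-99 + \left(28 - 252\right)\right) = 99 \left(-99 - 224\right) = 99 \left(-323\right) = -31977$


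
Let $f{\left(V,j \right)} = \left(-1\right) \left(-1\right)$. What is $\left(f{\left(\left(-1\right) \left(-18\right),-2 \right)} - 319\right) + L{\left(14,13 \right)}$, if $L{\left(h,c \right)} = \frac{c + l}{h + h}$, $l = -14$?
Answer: $- \frac{8905}{28} \approx -318.04$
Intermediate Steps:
$L{\left(h,c \right)} = \frac{-14 + c}{2 h}$ ($L{\left(h,c \right)} = \frac{c - 14}{h + h} = \frac{-14 + c}{2 h}$)
$f{\left(V,j \right)} = 1$
$\left(f{\left(\left(-1\right) \left(-18\right),-2 \right)} - 319\right) + L{\left(14,13 \right)} = \left(1 - 319\right) + \frac{-14 + 13}{2 \cdot 14} = -318 + \frac{1}{2} \cdot \frac{1}{14} \left(-1\right) = -318 - \frac{1}{28} = - \frac{8905}{28}$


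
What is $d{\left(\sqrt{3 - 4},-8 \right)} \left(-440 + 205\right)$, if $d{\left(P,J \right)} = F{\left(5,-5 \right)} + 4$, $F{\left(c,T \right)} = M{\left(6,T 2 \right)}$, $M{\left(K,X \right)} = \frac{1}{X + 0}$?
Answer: $- \frac{1833}{2} \approx -916.5$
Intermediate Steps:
$M{\left(K,X \right)} = \frac{1}{X}$
$F{\left(c,T \right)} = \frac{1}{2 T}$ ($F{\left(c,T \right)} = \frac{1}{T 2} = \frac{1}{2 T}$)
$d{\left(P,J \right)} = \frac{39}{10}$ ($d{\left(P,J \right)} = \frac{1}{2 \left(-5\right)} + 4 = \frac{1}{2} \left(- \frac{1}{5}\right) + 4 = - \frac{1}{10} + 4 = \frac{39}{10}$)
$d{\left(\sqrt{3 - 4},-8 \right)} \left(-440 + 205\right) = \frac{39 \left(-440 + 205\right)}{10} = \frac{39}{10} \left(-235\right) = - \frac{1833}{2}$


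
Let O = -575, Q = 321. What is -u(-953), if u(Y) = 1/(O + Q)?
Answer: 1/254 ≈ 0.0039370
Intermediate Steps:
u(Y) = -1/254 (u(Y) = 1/(-575 + 321) = 1/(-254) = -1/254)
-u(-953) = -1*(-1/254) = 1/254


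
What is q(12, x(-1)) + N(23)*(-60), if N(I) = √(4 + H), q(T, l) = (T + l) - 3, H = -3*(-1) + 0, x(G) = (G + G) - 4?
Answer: 3 - 60*√7 ≈ -155.75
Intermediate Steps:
x(G) = -4 + 2*G (x(G) = 2*G - 4 = -4 + 2*G)
H = 3 (H = 3 + 0 = 3)
q(T, l) = -3 + T + l
N(I) = √7 (N(I) = √(4 + 3) = √7)
q(12, x(-1)) + N(23)*(-60) = (-3 + 12 + (-4 + 2*(-1))) + √7*(-60) = (-3 + 12 + (-4 - 2)) - 60*√7 = (-3 + 12 - 6) - 60*√7 = 3 - 60*√7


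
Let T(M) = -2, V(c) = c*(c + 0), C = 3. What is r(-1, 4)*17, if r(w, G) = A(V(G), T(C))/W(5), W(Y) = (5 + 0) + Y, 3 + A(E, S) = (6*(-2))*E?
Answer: -663/2 ≈ -331.50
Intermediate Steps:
V(c) = c**2 (V(c) = c*c = c**2)
A(E, S) = -3 - 12*E (A(E, S) = -3 + (6*(-2))*E = -3 - 12*E)
W(Y) = 5 + Y
r(w, G) = -3/10 - 6*G**2/5 (r(w, G) = (-3 - 12*G**2)/(5 + 5) = (-3 - 12*G**2)/10 = (-3 - 12*G**2)*(1/10) = -3/10 - 6*G**2/5)
r(-1, 4)*17 = (-3/10 - 6/5*4**2)*17 = (-3/10 - 6/5*16)*17 = (-3/10 - 96/5)*17 = -39/2*17 = -663/2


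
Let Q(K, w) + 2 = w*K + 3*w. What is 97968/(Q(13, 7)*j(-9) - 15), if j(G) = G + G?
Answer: -32656/665 ≈ -49.107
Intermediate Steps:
j(G) = 2*G
Q(K, w) = -2 + 3*w + K*w (Q(K, w) = -2 + (w*K + 3*w) = -2 + (K*w + 3*w) = -2 + (3*w + K*w) = -2 + 3*w + K*w)
97968/(Q(13, 7)*j(-9) - 15) = 97968/((-2 + 3*7 + 13*7)*(2*(-9)) - 15) = 97968/((-2 + 21 + 91)*(-18) - 15) = 97968/(110*(-18) - 15) = 97968/(-1980 - 15) = 97968/(-1995) = 97968*(-1/1995) = -32656/665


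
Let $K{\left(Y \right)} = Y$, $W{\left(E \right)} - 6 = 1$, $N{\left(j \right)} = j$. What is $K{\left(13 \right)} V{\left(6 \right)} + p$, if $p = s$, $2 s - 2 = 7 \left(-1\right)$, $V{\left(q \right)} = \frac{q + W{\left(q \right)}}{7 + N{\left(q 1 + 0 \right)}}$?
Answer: $\frac{21}{2} \approx 10.5$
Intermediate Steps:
$W{\left(E \right)} = 7$ ($W{\left(E \right)} = 6 + 1 = 7$)
$V{\left(q \right)} = 1$ ($V{\left(q \right)} = \frac{q + 7}{7 + \left(q 1 + 0\right)} = \frac{7 + q}{7 + \left(q + 0\right)} = \frac{7 + q}{7 + q} = 1$)
$s = - \frac{5}{2}$ ($s = 1 + \frac{7 \left(-1\right)}{2} = 1 + \frac{1}{2} \left(-7\right) = 1 - \frac{7}{2} = - \frac{5}{2} \approx -2.5$)
$p = - \frac{5}{2} \approx -2.5$
$K{\left(13 \right)} V{\left(6 \right)} + p = 13 \cdot 1 - \frac{5}{2} = 13 - \frac{5}{2} = \frac{21}{2}$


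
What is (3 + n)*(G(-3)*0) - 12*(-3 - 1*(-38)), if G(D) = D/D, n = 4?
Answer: -420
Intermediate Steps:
G(D) = 1
(3 + n)*(G(-3)*0) - 12*(-3 - 1*(-38)) = (3 + 4)*(1*0) - 12*(-3 - 1*(-38)) = 7*0 - 12*(-3 + 38) = 0 - 12*35 = 0 - 420 = -420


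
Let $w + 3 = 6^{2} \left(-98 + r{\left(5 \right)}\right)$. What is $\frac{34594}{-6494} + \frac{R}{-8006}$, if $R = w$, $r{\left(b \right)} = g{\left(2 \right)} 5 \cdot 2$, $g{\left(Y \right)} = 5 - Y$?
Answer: $- \frac{130521385}{25995482} \approx -5.0209$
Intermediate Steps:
$r{\left(b \right)} = 30$ ($r{\left(b \right)} = \left(5 - 2\right) 5 \cdot 2 = 3 \cdot 5 \cdot 2 = 15 \cdot 2 = 30$)
$w = -2451$ ($w = -3 + 6^{2} \left(-98 + 30\right) = -3 + 36 \left(-68\right) = -3 - 2448 = -2451$)
$R = -2451$
$\frac{34594}{-6494} + \frac{R}{-8006} = \frac{34594}{-6494} - \frac{2451}{-8006} = 34594 \left(- \frac{1}{6494}\right) - - \frac{2451}{8006} = - \frac{17297}{3247} + \frac{2451}{8006} = - \frac{130521385}{25995482}$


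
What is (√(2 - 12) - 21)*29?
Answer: -609 + 29*I*√10 ≈ -609.0 + 91.706*I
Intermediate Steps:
(√(2 - 12) - 21)*29 = (√(-10) - 21)*29 = (I*√10 - 21)*29 = (-21 + I*√10)*29 = -609 + 29*I*√10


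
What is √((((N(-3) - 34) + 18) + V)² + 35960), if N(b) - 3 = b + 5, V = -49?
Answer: 2*√9890 ≈ 198.90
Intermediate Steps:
N(b) = 8 + b (N(b) = 3 + (b + 5) = 3 + (5 + b) = 8 + b)
√((((N(-3) - 34) + 18) + V)² + 35960) = √(((((8 - 3) - 34) + 18) - 49)² + 35960) = √((((5 - 34) + 18) - 49)² + 35960) = √(((-29 + 18) - 49)² + 35960) = √((-11 - 49)² + 35960) = √((-60)² + 35960) = √(3600 + 35960) = √39560 = 2*√9890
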